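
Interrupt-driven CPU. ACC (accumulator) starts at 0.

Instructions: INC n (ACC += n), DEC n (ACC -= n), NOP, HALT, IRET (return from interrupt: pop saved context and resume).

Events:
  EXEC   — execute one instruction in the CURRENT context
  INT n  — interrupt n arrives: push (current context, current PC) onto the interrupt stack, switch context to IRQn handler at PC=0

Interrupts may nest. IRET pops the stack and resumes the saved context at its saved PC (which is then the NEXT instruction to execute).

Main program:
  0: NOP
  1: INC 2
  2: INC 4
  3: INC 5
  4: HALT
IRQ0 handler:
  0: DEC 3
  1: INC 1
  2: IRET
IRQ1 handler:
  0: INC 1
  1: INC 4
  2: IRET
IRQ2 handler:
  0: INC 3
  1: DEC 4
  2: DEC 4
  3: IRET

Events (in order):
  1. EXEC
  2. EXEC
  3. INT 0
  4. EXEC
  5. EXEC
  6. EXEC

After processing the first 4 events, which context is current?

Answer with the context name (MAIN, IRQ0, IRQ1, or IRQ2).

Event 1 (EXEC): [MAIN] PC=0: NOP
Event 2 (EXEC): [MAIN] PC=1: INC 2 -> ACC=2
Event 3 (INT 0): INT 0 arrives: push (MAIN, PC=2), enter IRQ0 at PC=0 (depth now 1)
Event 4 (EXEC): [IRQ0] PC=0: DEC 3 -> ACC=-1

Answer: IRQ0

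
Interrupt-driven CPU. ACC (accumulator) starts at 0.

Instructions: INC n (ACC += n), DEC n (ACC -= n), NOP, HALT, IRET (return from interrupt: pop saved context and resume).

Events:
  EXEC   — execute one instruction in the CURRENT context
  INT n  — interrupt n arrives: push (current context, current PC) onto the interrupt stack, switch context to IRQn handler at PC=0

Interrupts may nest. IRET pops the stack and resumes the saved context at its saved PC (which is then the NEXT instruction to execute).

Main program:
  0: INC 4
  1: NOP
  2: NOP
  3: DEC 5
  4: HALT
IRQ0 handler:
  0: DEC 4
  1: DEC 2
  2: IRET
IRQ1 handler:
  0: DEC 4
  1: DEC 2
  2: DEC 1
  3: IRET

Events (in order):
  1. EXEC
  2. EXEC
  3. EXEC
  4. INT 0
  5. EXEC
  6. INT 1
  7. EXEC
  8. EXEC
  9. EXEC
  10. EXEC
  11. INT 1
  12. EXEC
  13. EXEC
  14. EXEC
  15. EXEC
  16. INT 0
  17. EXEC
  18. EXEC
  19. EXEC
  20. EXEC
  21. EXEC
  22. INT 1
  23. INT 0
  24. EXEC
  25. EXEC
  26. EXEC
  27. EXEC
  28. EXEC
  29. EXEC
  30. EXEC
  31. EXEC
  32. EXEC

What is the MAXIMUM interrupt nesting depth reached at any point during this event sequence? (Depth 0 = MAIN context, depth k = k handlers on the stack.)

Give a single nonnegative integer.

Event 1 (EXEC): [MAIN] PC=0: INC 4 -> ACC=4 [depth=0]
Event 2 (EXEC): [MAIN] PC=1: NOP [depth=0]
Event 3 (EXEC): [MAIN] PC=2: NOP [depth=0]
Event 4 (INT 0): INT 0 arrives: push (MAIN, PC=3), enter IRQ0 at PC=0 (depth now 1) [depth=1]
Event 5 (EXEC): [IRQ0] PC=0: DEC 4 -> ACC=0 [depth=1]
Event 6 (INT 1): INT 1 arrives: push (IRQ0, PC=1), enter IRQ1 at PC=0 (depth now 2) [depth=2]
Event 7 (EXEC): [IRQ1] PC=0: DEC 4 -> ACC=-4 [depth=2]
Event 8 (EXEC): [IRQ1] PC=1: DEC 2 -> ACC=-6 [depth=2]
Event 9 (EXEC): [IRQ1] PC=2: DEC 1 -> ACC=-7 [depth=2]
Event 10 (EXEC): [IRQ1] PC=3: IRET -> resume IRQ0 at PC=1 (depth now 1) [depth=1]
Event 11 (INT 1): INT 1 arrives: push (IRQ0, PC=1), enter IRQ1 at PC=0 (depth now 2) [depth=2]
Event 12 (EXEC): [IRQ1] PC=0: DEC 4 -> ACC=-11 [depth=2]
Event 13 (EXEC): [IRQ1] PC=1: DEC 2 -> ACC=-13 [depth=2]
Event 14 (EXEC): [IRQ1] PC=2: DEC 1 -> ACC=-14 [depth=2]
Event 15 (EXEC): [IRQ1] PC=3: IRET -> resume IRQ0 at PC=1 (depth now 1) [depth=1]
Event 16 (INT 0): INT 0 arrives: push (IRQ0, PC=1), enter IRQ0 at PC=0 (depth now 2) [depth=2]
Event 17 (EXEC): [IRQ0] PC=0: DEC 4 -> ACC=-18 [depth=2]
Event 18 (EXEC): [IRQ0] PC=1: DEC 2 -> ACC=-20 [depth=2]
Event 19 (EXEC): [IRQ0] PC=2: IRET -> resume IRQ0 at PC=1 (depth now 1) [depth=1]
Event 20 (EXEC): [IRQ0] PC=1: DEC 2 -> ACC=-22 [depth=1]
Event 21 (EXEC): [IRQ0] PC=2: IRET -> resume MAIN at PC=3 (depth now 0) [depth=0]
Event 22 (INT 1): INT 1 arrives: push (MAIN, PC=3), enter IRQ1 at PC=0 (depth now 1) [depth=1]
Event 23 (INT 0): INT 0 arrives: push (IRQ1, PC=0), enter IRQ0 at PC=0 (depth now 2) [depth=2]
Event 24 (EXEC): [IRQ0] PC=0: DEC 4 -> ACC=-26 [depth=2]
Event 25 (EXEC): [IRQ0] PC=1: DEC 2 -> ACC=-28 [depth=2]
Event 26 (EXEC): [IRQ0] PC=2: IRET -> resume IRQ1 at PC=0 (depth now 1) [depth=1]
Event 27 (EXEC): [IRQ1] PC=0: DEC 4 -> ACC=-32 [depth=1]
Event 28 (EXEC): [IRQ1] PC=1: DEC 2 -> ACC=-34 [depth=1]
Event 29 (EXEC): [IRQ1] PC=2: DEC 1 -> ACC=-35 [depth=1]
Event 30 (EXEC): [IRQ1] PC=3: IRET -> resume MAIN at PC=3 (depth now 0) [depth=0]
Event 31 (EXEC): [MAIN] PC=3: DEC 5 -> ACC=-40 [depth=0]
Event 32 (EXEC): [MAIN] PC=4: HALT [depth=0]
Max depth observed: 2

Answer: 2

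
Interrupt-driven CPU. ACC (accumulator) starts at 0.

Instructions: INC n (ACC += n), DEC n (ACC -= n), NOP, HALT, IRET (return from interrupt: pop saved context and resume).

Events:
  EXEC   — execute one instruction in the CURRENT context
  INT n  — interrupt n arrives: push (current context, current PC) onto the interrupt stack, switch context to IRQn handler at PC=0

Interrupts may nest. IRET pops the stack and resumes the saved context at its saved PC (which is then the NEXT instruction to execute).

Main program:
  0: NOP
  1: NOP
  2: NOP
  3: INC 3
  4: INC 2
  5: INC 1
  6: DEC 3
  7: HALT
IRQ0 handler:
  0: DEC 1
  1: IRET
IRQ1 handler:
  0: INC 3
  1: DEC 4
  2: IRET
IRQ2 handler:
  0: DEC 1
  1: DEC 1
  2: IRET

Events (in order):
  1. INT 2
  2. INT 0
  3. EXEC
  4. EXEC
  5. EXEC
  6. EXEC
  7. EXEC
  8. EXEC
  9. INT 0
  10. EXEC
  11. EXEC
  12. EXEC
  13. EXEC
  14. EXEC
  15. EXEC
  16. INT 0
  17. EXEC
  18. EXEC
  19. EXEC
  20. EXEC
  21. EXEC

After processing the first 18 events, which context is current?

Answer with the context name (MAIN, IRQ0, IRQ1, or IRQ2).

Event 1 (INT 2): INT 2 arrives: push (MAIN, PC=0), enter IRQ2 at PC=0 (depth now 1)
Event 2 (INT 0): INT 0 arrives: push (IRQ2, PC=0), enter IRQ0 at PC=0 (depth now 2)
Event 3 (EXEC): [IRQ0] PC=0: DEC 1 -> ACC=-1
Event 4 (EXEC): [IRQ0] PC=1: IRET -> resume IRQ2 at PC=0 (depth now 1)
Event 5 (EXEC): [IRQ2] PC=0: DEC 1 -> ACC=-2
Event 6 (EXEC): [IRQ2] PC=1: DEC 1 -> ACC=-3
Event 7 (EXEC): [IRQ2] PC=2: IRET -> resume MAIN at PC=0 (depth now 0)
Event 8 (EXEC): [MAIN] PC=0: NOP
Event 9 (INT 0): INT 0 arrives: push (MAIN, PC=1), enter IRQ0 at PC=0 (depth now 1)
Event 10 (EXEC): [IRQ0] PC=0: DEC 1 -> ACC=-4
Event 11 (EXEC): [IRQ0] PC=1: IRET -> resume MAIN at PC=1 (depth now 0)
Event 12 (EXEC): [MAIN] PC=1: NOP
Event 13 (EXEC): [MAIN] PC=2: NOP
Event 14 (EXEC): [MAIN] PC=3: INC 3 -> ACC=-1
Event 15 (EXEC): [MAIN] PC=4: INC 2 -> ACC=1
Event 16 (INT 0): INT 0 arrives: push (MAIN, PC=5), enter IRQ0 at PC=0 (depth now 1)
Event 17 (EXEC): [IRQ0] PC=0: DEC 1 -> ACC=0
Event 18 (EXEC): [IRQ0] PC=1: IRET -> resume MAIN at PC=5 (depth now 0)

Answer: MAIN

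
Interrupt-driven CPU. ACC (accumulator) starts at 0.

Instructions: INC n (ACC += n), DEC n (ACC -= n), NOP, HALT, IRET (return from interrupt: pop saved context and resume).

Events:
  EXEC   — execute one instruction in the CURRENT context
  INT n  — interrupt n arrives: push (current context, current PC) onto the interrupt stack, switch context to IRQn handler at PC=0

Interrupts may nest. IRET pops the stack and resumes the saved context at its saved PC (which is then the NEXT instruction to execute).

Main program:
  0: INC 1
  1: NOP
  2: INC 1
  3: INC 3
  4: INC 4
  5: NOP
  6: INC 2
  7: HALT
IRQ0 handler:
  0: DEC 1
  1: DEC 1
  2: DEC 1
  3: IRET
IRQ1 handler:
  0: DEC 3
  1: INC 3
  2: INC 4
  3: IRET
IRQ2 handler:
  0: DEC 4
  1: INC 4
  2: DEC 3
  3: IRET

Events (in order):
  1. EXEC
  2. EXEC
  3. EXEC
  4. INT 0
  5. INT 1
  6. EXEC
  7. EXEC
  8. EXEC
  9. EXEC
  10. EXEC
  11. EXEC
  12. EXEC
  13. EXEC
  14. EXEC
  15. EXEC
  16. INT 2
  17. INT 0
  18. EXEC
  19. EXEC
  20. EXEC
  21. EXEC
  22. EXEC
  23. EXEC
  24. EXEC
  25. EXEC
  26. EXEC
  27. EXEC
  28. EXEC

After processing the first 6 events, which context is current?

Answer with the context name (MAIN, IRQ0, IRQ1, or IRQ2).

Event 1 (EXEC): [MAIN] PC=0: INC 1 -> ACC=1
Event 2 (EXEC): [MAIN] PC=1: NOP
Event 3 (EXEC): [MAIN] PC=2: INC 1 -> ACC=2
Event 4 (INT 0): INT 0 arrives: push (MAIN, PC=3), enter IRQ0 at PC=0 (depth now 1)
Event 5 (INT 1): INT 1 arrives: push (IRQ0, PC=0), enter IRQ1 at PC=0 (depth now 2)
Event 6 (EXEC): [IRQ1] PC=0: DEC 3 -> ACC=-1

Answer: IRQ1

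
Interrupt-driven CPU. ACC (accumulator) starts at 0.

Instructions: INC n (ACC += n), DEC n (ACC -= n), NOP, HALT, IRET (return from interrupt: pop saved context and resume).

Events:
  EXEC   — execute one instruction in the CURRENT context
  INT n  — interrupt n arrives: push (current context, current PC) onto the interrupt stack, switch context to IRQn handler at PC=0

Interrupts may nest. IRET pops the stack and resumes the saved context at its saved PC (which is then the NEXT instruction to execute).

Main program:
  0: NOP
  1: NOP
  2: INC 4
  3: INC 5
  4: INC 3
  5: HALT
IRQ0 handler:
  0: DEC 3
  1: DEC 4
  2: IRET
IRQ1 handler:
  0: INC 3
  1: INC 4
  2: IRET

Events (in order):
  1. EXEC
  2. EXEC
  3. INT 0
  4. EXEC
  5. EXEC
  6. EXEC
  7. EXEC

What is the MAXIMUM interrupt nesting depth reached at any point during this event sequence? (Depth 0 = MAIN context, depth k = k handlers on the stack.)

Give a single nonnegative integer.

Answer: 1

Derivation:
Event 1 (EXEC): [MAIN] PC=0: NOP [depth=0]
Event 2 (EXEC): [MAIN] PC=1: NOP [depth=0]
Event 3 (INT 0): INT 0 arrives: push (MAIN, PC=2), enter IRQ0 at PC=0 (depth now 1) [depth=1]
Event 4 (EXEC): [IRQ0] PC=0: DEC 3 -> ACC=-3 [depth=1]
Event 5 (EXEC): [IRQ0] PC=1: DEC 4 -> ACC=-7 [depth=1]
Event 6 (EXEC): [IRQ0] PC=2: IRET -> resume MAIN at PC=2 (depth now 0) [depth=0]
Event 7 (EXEC): [MAIN] PC=2: INC 4 -> ACC=-3 [depth=0]
Max depth observed: 1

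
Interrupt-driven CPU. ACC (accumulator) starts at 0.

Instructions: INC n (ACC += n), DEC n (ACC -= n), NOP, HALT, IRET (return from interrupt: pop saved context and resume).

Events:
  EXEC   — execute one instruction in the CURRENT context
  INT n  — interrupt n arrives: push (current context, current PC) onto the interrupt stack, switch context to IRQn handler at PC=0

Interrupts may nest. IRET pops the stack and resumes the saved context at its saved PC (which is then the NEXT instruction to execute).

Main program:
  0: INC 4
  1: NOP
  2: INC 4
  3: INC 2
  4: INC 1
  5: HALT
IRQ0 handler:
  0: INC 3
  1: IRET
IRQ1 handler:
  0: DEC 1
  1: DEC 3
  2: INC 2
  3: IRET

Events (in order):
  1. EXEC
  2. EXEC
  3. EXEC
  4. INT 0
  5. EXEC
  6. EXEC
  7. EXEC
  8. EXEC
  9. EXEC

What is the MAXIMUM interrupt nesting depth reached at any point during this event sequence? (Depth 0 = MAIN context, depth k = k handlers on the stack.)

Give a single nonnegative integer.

Event 1 (EXEC): [MAIN] PC=0: INC 4 -> ACC=4 [depth=0]
Event 2 (EXEC): [MAIN] PC=1: NOP [depth=0]
Event 3 (EXEC): [MAIN] PC=2: INC 4 -> ACC=8 [depth=0]
Event 4 (INT 0): INT 0 arrives: push (MAIN, PC=3), enter IRQ0 at PC=0 (depth now 1) [depth=1]
Event 5 (EXEC): [IRQ0] PC=0: INC 3 -> ACC=11 [depth=1]
Event 6 (EXEC): [IRQ0] PC=1: IRET -> resume MAIN at PC=3 (depth now 0) [depth=0]
Event 7 (EXEC): [MAIN] PC=3: INC 2 -> ACC=13 [depth=0]
Event 8 (EXEC): [MAIN] PC=4: INC 1 -> ACC=14 [depth=0]
Event 9 (EXEC): [MAIN] PC=5: HALT [depth=0]
Max depth observed: 1

Answer: 1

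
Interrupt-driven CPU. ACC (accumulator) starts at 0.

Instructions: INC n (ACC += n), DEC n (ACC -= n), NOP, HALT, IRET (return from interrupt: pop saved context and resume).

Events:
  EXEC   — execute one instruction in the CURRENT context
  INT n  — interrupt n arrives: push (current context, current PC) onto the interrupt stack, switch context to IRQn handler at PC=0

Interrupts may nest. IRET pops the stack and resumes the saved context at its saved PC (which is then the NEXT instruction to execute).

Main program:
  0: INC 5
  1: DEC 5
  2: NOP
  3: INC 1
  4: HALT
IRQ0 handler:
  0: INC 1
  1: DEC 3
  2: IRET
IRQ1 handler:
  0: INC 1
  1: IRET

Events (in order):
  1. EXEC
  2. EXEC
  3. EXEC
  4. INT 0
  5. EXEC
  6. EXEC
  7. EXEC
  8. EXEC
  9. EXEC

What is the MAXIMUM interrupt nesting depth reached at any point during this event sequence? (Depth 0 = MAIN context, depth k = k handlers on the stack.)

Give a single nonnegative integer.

Answer: 1

Derivation:
Event 1 (EXEC): [MAIN] PC=0: INC 5 -> ACC=5 [depth=0]
Event 2 (EXEC): [MAIN] PC=1: DEC 5 -> ACC=0 [depth=0]
Event 3 (EXEC): [MAIN] PC=2: NOP [depth=0]
Event 4 (INT 0): INT 0 arrives: push (MAIN, PC=3), enter IRQ0 at PC=0 (depth now 1) [depth=1]
Event 5 (EXEC): [IRQ0] PC=0: INC 1 -> ACC=1 [depth=1]
Event 6 (EXEC): [IRQ0] PC=1: DEC 3 -> ACC=-2 [depth=1]
Event 7 (EXEC): [IRQ0] PC=2: IRET -> resume MAIN at PC=3 (depth now 0) [depth=0]
Event 8 (EXEC): [MAIN] PC=3: INC 1 -> ACC=-1 [depth=0]
Event 9 (EXEC): [MAIN] PC=4: HALT [depth=0]
Max depth observed: 1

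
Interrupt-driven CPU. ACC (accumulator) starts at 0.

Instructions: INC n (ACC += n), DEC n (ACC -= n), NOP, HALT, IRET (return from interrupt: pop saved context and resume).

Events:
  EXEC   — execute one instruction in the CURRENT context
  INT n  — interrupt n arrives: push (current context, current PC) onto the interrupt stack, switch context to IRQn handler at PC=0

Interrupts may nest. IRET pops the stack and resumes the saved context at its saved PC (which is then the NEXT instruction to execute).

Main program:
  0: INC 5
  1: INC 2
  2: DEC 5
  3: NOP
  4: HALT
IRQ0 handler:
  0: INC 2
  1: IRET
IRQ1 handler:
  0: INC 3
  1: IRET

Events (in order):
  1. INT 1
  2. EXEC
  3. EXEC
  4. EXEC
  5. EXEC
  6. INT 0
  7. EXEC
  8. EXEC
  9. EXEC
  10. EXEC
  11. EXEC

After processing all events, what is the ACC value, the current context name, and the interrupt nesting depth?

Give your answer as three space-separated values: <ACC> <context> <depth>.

Event 1 (INT 1): INT 1 arrives: push (MAIN, PC=0), enter IRQ1 at PC=0 (depth now 1)
Event 2 (EXEC): [IRQ1] PC=0: INC 3 -> ACC=3
Event 3 (EXEC): [IRQ1] PC=1: IRET -> resume MAIN at PC=0 (depth now 0)
Event 4 (EXEC): [MAIN] PC=0: INC 5 -> ACC=8
Event 5 (EXEC): [MAIN] PC=1: INC 2 -> ACC=10
Event 6 (INT 0): INT 0 arrives: push (MAIN, PC=2), enter IRQ0 at PC=0 (depth now 1)
Event 7 (EXEC): [IRQ0] PC=0: INC 2 -> ACC=12
Event 8 (EXEC): [IRQ0] PC=1: IRET -> resume MAIN at PC=2 (depth now 0)
Event 9 (EXEC): [MAIN] PC=2: DEC 5 -> ACC=7
Event 10 (EXEC): [MAIN] PC=3: NOP
Event 11 (EXEC): [MAIN] PC=4: HALT

Answer: 7 MAIN 0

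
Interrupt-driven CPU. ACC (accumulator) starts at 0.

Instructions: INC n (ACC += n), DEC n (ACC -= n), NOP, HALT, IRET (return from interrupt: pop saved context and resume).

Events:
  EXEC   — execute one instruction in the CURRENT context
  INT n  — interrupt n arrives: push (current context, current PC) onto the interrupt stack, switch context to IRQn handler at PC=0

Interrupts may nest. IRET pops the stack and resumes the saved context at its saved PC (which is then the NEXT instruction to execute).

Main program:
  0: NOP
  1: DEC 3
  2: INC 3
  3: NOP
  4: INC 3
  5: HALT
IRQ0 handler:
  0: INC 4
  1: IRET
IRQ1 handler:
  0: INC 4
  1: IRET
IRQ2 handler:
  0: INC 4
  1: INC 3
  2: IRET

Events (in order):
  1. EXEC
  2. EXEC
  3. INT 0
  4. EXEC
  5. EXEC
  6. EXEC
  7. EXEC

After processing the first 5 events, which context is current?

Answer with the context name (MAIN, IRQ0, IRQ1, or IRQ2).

Event 1 (EXEC): [MAIN] PC=0: NOP
Event 2 (EXEC): [MAIN] PC=1: DEC 3 -> ACC=-3
Event 3 (INT 0): INT 0 arrives: push (MAIN, PC=2), enter IRQ0 at PC=0 (depth now 1)
Event 4 (EXEC): [IRQ0] PC=0: INC 4 -> ACC=1
Event 5 (EXEC): [IRQ0] PC=1: IRET -> resume MAIN at PC=2 (depth now 0)

Answer: MAIN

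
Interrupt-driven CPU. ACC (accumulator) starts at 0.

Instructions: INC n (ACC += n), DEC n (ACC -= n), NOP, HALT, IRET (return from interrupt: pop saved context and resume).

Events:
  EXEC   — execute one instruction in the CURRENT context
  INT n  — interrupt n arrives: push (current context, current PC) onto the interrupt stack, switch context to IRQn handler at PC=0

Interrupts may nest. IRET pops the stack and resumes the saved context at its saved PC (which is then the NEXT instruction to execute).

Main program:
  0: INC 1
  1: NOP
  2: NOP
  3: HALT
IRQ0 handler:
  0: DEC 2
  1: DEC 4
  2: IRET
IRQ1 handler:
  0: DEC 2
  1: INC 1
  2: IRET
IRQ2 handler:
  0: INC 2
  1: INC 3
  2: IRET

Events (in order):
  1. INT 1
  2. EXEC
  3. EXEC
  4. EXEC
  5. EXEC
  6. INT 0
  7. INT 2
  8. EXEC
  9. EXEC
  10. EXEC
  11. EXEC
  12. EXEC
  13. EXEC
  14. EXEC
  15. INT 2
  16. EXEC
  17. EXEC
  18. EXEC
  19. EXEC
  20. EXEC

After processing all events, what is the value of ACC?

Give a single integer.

Event 1 (INT 1): INT 1 arrives: push (MAIN, PC=0), enter IRQ1 at PC=0 (depth now 1)
Event 2 (EXEC): [IRQ1] PC=0: DEC 2 -> ACC=-2
Event 3 (EXEC): [IRQ1] PC=1: INC 1 -> ACC=-1
Event 4 (EXEC): [IRQ1] PC=2: IRET -> resume MAIN at PC=0 (depth now 0)
Event 5 (EXEC): [MAIN] PC=0: INC 1 -> ACC=0
Event 6 (INT 0): INT 0 arrives: push (MAIN, PC=1), enter IRQ0 at PC=0 (depth now 1)
Event 7 (INT 2): INT 2 arrives: push (IRQ0, PC=0), enter IRQ2 at PC=0 (depth now 2)
Event 8 (EXEC): [IRQ2] PC=0: INC 2 -> ACC=2
Event 9 (EXEC): [IRQ2] PC=1: INC 3 -> ACC=5
Event 10 (EXEC): [IRQ2] PC=2: IRET -> resume IRQ0 at PC=0 (depth now 1)
Event 11 (EXEC): [IRQ0] PC=0: DEC 2 -> ACC=3
Event 12 (EXEC): [IRQ0] PC=1: DEC 4 -> ACC=-1
Event 13 (EXEC): [IRQ0] PC=2: IRET -> resume MAIN at PC=1 (depth now 0)
Event 14 (EXEC): [MAIN] PC=1: NOP
Event 15 (INT 2): INT 2 arrives: push (MAIN, PC=2), enter IRQ2 at PC=0 (depth now 1)
Event 16 (EXEC): [IRQ2] PC=0: INC 2 -> ACC=1
Event 17 (EXEC): [IRQ2] PC=1: INC 3 -> ACC=4
Event 18 (EXEC): [IRQ2] PC=2: IRET -> resume MAIN at PC=2 (depth now 0)
Event 19 (EXEC): [MAIN] PC=2: NOP
Event 20 (EXEC): [MAIN] PC=3: HALT

Answer: 4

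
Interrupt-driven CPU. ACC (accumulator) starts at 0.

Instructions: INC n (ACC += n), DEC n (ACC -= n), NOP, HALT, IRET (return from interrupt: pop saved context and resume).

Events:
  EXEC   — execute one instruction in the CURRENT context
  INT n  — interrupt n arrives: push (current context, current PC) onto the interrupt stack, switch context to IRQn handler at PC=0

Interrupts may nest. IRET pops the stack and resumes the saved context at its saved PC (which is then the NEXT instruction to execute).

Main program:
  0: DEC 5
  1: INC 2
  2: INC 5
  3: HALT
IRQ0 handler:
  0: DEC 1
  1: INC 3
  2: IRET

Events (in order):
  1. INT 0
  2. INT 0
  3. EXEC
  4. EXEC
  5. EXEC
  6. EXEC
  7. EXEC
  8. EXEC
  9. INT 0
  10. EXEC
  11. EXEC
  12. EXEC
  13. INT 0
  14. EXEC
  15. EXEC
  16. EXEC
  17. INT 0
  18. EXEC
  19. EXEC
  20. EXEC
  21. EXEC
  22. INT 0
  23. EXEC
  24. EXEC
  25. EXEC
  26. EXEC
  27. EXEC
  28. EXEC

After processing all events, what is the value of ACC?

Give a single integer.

Event 1 (INT 0): INT 0 arrives: push (MAIN, PC=0), enter IRQ0 at PC=0 (depth now 1)
Event 2 (INT 0): INT 0 arrives: push (IRQ0, PC=0), enter IRQ0 at PC=0 (depth now 2)
Event 3 (EXEC): [IRQ0] PC=0: DEC 1 -> ACC=-1
Event 4 (EXEC): [IRQ0] PC=1: INC 3 -> ACC=2
Event 5 (EXEC): [IRQ0] PC=2: IRET -> resume IRQ0 at PC=0 (depth now 1)
Event 6 (EXEC): [IRQ0] PC=0: DEC 1 -> ACC=1
Event 7 (EXEC): [IRQ0] PC=1: INC 3 -> ACC=4
Event 8 (EXEC): [IRQ0] PC=2: IRET -> resume MAIN at PC=0 (depth now 0)
Event 9 (INT 0): INT 0 arrives: push (MAIN, PC=0), enter IRQ0 at PC=0 (depth now 1)
Event 10 (EXEC): [IRQ0] PC=0: DEC 1 -> ACC=3
Event 11 (EXEC): [IRQ0] PC=1: INC 3 -> ACC=6
Event 12 (EXEC): [IRQ0] PC=2: IRET -> resume MAIN at PC=0 (depth now 0)
Event 13 (INT 0): INT 0 arrives: push (MAIN, PC=0), enter IRQ0 at PC=0 (depth now 1)
Event 14 (EXEC): [IRQ0] PC=0: DEC 1 -> ACC=5
Event 15 (EXEC): [IRQ0] PC=1: INC 3 -> ACC=8
Event 16 (EXEC): [IRQ0] PC=2: IRET -> resume MAIN at PC=0 (depth now 0)
Event 17 (INT 0): INT 0 arrives: push (MAIN, PC=0), enter IRQ0 at PC=0 (depth now 1)
Event 18 (EXEC): [IRQ0] PC=0: DEC 1 -> ACC=7
Event 19 (EXEC): [IRQ0] PC=1: INC 3 -> ACC=10
Event 20 (EXEC): [IRQ0] PC=2: IRET -> resume MAIN at PC=0 (depth now 0)
Event 21 (EXEC): [MAIN] PC=0: DEC 5 -> ACC=5
Event 22 (INT 0): INT 0 arrives: push (MAIN, PC=1), enter IRQ0 at PC=0 (depth now 1)
Event 23 (EXEC): [IRQ0] PC=0: DEC 1 -> ACC=4
Event 24 (EXEC): [IRQ0] PC=1: INC 3 -> ACC=7
Event 25 (EXEC): [IRQ0] PC=2: IRET -> resume MAIN at PC=1 (depth now 0)
Event 26 (EXEC): [MAIN] PC=1: INC 2 -> ACC=9
Event 27 (EXEC): [MAIN] PC=2: INC 5 -> ACC=14
Event 28 (EXEC): [MAIN] PC=3: HALT

Answer: 14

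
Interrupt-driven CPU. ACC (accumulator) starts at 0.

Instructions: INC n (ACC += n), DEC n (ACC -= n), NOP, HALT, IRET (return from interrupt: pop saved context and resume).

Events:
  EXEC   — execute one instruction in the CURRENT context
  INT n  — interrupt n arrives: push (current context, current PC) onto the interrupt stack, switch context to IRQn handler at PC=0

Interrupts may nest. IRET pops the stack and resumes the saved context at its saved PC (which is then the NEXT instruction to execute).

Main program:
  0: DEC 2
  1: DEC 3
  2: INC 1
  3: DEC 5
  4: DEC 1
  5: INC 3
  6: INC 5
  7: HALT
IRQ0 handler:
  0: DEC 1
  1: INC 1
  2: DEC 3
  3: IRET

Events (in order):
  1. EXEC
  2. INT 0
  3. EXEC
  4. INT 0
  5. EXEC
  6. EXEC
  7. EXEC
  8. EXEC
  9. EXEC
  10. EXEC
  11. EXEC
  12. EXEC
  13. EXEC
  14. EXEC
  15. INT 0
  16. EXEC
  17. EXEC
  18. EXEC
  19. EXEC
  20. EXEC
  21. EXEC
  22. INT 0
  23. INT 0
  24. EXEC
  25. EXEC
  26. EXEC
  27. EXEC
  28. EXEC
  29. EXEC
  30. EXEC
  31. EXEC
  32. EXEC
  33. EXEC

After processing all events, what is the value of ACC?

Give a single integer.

Answer: -17

Derivation:
Event 1 (EXEC): [MAIN] PC=0: DEC 2 -> ACC=-2
Event 2 (INT 0): INT 0 arrives: push (MAIN, PC=1), enter IRQ0 at PC=0 (depth now 1)
Event 3 (EXEC): [IRQ0] PC=0: DEC 1 -> ACC=-3
Event 4 (INT 0): INT 0 arrives: push (IRQ0, PC=1), enter IRQ0 at PC=0 (depth now 2)
Event 5 (EXEC): [IRQ0] PC=0: DEC 1 -> ACC=-4
Event 6 (EXEC): [IRQ0] PC=1: INC 1 -> ACC=-3
Event 7 (EXEC): [IRQ0] PC=2: DEC 3 -> ACC=-6
Event 8 (EXEC): [IRQ0] PC=3: IRET -> resume IRQ0 at PC=1 (depth now 1)
Event 9 (EXEC): [IRQ0] PC=1: INC 1 -> ACC=-5
Event 10 (EXEC): [IRQ0] PC=2: DEC 3 -> ACC=-8
Event 11 (EXEC): [IRQ0] PC=3: IRET -> resume MAIN at PC=1 (depth now 0)
Event 12 (EXEC): [MAIN] PC=1: DEC 3 -> ACC=-11
Event 13 (EXEC): [MAIN] PC=2: INC 1 -> ACC=-10
Event 14 (EXEC): [MAIN] PC=3: DEC 5 -> ACC=-15
Event 15 (INT 0): INT 0 arrives: push (MAIN, PC=4), enter IRQ0 at PC=0 (depth now 1)
Event 16 (EXEC): [IRQ0] PC=0: DEC 1 -> ACC=-16
Event 17 (EXEC): [IRQ0] PC=1: INC 1 -> ACC=-15
Event 18 (EXEC): [IRQ0] PC=2: DEC 3 -> ACC=-18
Event 19 (EXEC): [IRQ0] PC=3: IRET -> resume MAIN at PC=4 (depth now 0)
Event 20 (EXEC): [MAIN] PC=4: DEC 1 -> ACC=-19
Event 21 (EXEC): [MAIN] PC=5: INC 3 -> ACC=-16
Event 22 (INT 0): INT 0 arrives: push (MAIN, PC=6), enter IRQ0 at PC=0 (depth now 1)
Event 23 (INT 0): INT 0 arrives: push (IRQ0, PC=0), enter IRQ0 at PC=0 (depth now 2)
Event 24 (EXEC): [IRQ0] PC=0: DEC 1 -> ACC=-17
Event 25 (EXEC): [IRQ0] PC=1: INC 1 -> ACC=-16
Event 26 (EXEC): [IRQ0] PC=2: DEC 3 -> ACC=-19
Event 27 (EXEC): [IRQ0] PC=3: IRET -> resume IRQ0 at PC=0 (depth now 1)
Event 28 (EXEC): [IRQ0] PC=0: DEC 1 -> ACC=-20
Event 29 (EXEC): [IRQ0] PC=1: INC 1 -> ACC=-19
Event 30 (EXEC): [IRQ0] PC=2: DEC 3 -> ACC=-22
Event 31 (EXEC): [IRQ0] PC=3: IRET -> resume MAIN at PC=6 (depth now 0)
Event 32 (EXEC): [MAIN] PC=6: INC 5 -> ACC=-17
Event 33 (EXEC): [MAIN] PC=7: HALT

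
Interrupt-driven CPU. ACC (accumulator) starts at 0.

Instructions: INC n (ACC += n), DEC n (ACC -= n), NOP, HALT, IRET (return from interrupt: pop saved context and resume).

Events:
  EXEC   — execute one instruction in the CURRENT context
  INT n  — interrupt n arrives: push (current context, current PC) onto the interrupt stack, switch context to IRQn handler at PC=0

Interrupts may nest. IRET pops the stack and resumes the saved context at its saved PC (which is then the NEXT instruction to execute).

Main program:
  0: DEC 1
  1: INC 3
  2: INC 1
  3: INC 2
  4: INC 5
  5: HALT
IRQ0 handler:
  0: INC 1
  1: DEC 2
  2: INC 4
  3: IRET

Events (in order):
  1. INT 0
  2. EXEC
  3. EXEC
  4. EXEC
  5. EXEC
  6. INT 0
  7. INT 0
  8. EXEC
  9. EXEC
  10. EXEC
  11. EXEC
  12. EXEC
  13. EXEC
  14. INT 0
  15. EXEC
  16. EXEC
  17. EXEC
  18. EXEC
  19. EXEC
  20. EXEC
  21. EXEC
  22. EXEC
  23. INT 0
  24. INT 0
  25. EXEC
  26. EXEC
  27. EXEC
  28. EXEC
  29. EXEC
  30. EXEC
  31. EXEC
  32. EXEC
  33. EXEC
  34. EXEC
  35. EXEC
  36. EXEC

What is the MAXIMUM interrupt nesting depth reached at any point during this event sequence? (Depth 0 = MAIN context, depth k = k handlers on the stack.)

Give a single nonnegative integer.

Answer: 2

Derivation:
Event 1 (INT 0): INT 0 arrives: push (MAIN, PC=0), enter IRQ0 at PC=0 (depth now 1) [depth=1]
Event 2 (EXEC): [IRQ0] PC=0: INC 1 -> ACC=1 [depth=1]
Event 3 (EXEC): [IRQ0] PC=1: DEC 2 -> ACC=-1 [depth=1]
Event 4 (EXEC): [IRQ0] PC=2: INC 4 -> ACC=3 [depth=1]
Event 5 (EXEC): [IRQ0] PC=3: IRET -> resume MAIN at PC=0 (depth now 0) [depth=0]
Event 6 (INT 0): INT 0 arrives: push (MAIN, PC=0), enter IRQ0 at PC=0 (depth now 1) [depth=1]
Event 7 (INT 0): INT 0 arrives: push (IRQ0, PC=0), enter IRQ0 at PC=0 (depth now 2) [depth=2]
Event 8 (EXEC): [IRQ0] PC=0: INC 1 -> ACC=4 [depth=2]
Event 9 (EXEC): [IRQ0] PC=1: DEC 2 -> ACC=2 [depth=2]
Event 10 (EXEC): [IRQ0] PC=2: INC 4 -> ACC=6 [depth=2]
Event 11 (EXEC): [IRQ0] PC=3: IRET -> resume IRQ0 at PC=0 (depth now 1) [depth=1]
Event 12 (EXEC): [IRQ0] PC=0: INC 1 -> ACC=7 [depth=1]
Event 13 (EXEC): [IRQ0] PC=1: DEC 2 -> ACC=5 [depth=1]
Event 14 (INT 0): INT 0 arrives: push (IRQ0, PC=2), enter IRQ0 at PC=0 (depth now 2) [depth=2]
Event 15 (EXEC): [IRQ0] PC=0: INC 1 -> ACC=6 [depth=2]
Event 16 (EXEC): [IRQ0] PC=1: DEC 2 -> ACC=4 [depth=2]
Event 17 (EXEC): [IRQ0] PC=2: INC 4 -> ACC=8 [depth=2]
Event 18 (EXEC): [IRQ0] PC=3: IRET -> resume IRQ0 at PC=2 (depth now 1) [depth=1]
Event 19 (EXEC): [IRQ0] PC=2: INC 4 -> ACC=12 [depth=1]
Event 20 (EXEC): [IRQ0] PC=3: IRET -> resume MAIN at PC=0 (depth now 0) [depth=0]
Event 21 (EXEC): [MAIN] PC=0: DEC 1 -> ACC=11 [depth=0]
Event 22 (EXEC): [MAIN] PC=1: INC 3 -> ACC=14 [depth=0]
Event 23 (INT 0): INT 0 arrives: push (MAIN, PC=2), enter IRQ0 at PC=0 (depth now 1) [depth=1]
Event 24 (INT 0): INT 0 arrives: push (IRQ0, PC=0), enter IRQ0 at PC=0 (depth now 2) [depth=2]
Event 25 (EXEC): [IRQ0] PC=0: INC 1 -> ACC=15 [depth=2]
Event 26 (EXEC): [IRQ0] PC=1: DEC 2 -> ACC=13 [depth=2]
Event 27 (EXEC): [IRQ0] PC=2: INC 4 -> ACC=17 [depth=2]
Event 28 (EXEC): [IRQ0] PC=3: IRET -> resume IRQ0 at PC=0 (depth now 1) [depth=1]
Event 29 (EXEC): [IRQ0] PC=0: INC 1 -> ACC=18 [depth=1]
Event 30 (EXEC): [IRQ0] PC=1: DEC 2 -> ACC=16 [depth=1]
Event 31 (EXEC): [IRQ0] PC=2: INC 4 -> ACC=20 [depth=1]
Event 32 (EXEC): [IRQ0] PC=3: IRET -> resume MAIN at PC=2 (depth now 0) [depth=0]
Event 33 (EXEC): [MAIN] PC=2: INC 1 -> ACC=21 [depth=0]
Event 34 (EXEC): [MAIN] PC=3: INC 2 -> ACC=23 [depth=0]
Event 35 (EXEC): [MAIN] PC=4: INC 5 -> ACC=28 [depth=0]
Event 36 (EXEC): [MAIN] PC=5: HALT [depth=0]
Max depth observed: 2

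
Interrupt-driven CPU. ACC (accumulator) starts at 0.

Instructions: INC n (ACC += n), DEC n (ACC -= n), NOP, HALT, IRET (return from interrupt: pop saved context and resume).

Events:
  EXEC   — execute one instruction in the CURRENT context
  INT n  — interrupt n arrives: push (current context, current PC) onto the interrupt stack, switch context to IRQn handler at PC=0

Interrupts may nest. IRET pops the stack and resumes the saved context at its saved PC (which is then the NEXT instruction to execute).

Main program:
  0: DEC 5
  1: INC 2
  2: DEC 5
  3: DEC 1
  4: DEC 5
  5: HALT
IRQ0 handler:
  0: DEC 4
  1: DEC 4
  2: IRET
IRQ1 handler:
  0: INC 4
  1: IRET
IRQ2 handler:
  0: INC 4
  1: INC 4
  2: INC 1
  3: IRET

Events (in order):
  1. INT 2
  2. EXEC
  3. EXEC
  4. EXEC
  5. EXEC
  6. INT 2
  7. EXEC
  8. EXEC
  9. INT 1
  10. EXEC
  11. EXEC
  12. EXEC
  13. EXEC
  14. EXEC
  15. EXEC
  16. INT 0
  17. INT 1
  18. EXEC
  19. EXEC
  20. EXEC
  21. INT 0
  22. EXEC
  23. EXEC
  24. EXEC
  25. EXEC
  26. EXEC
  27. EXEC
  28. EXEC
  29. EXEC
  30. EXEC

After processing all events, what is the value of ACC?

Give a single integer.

Event 1 (INT 2): INT 2 arrives: push (MAIN, PC=0), enter IRQ2 at PC=0 (depth now 1)
Event 2 (EXEC): [IRQ2] PC=0: INC 4 -> ACC=4
Event 3 (EXEC): [IRQ2] PC=1: INC 4 -> ACC=8
Event 4 (EXEC): [IRQ2] PC=2: INC 1 -> ACC=9
Event 5 (EXEC): [IRQ2] PC=3: IRET -> resume MAIN at PC=0 (depth now 0)
Event 6 (INT 2): INT 2 arrives: push (MAIN, PC=0), enter IRQ2 at PC=0 (depth now 1)
Event 7 (EXEC): [IRQ2] PC=0: INC 4 -> ACC=13
Event 8 (EXEC): [IRQ2] PC=1: INC 4 -> ACC=17
Event 9 (INT 1): INT 1 arrives: push (IRQ2, PC=2), enter IRQ1 at PC=0 (depth now 2)
Event 10 (EXEC): [IRQ1] PC=0: INC 4 -> ACC=21
Event 11 (EXEC): [IRQ1] PC=1: IRET -> resume IRQ2 at PC=2 (depth now 1)
Event 12 (EXEC): [IRQ2] PC=2: INC 1 -> ACC=22
Event 13 (EXEC): [IRQ2] PC=3: IRET -> resume MAIN at PC=0 (depth now 0)
Event 14 (EXEC): [MAIN] PC=0: DEC 5 -> ACC=17
Event 15 (EXEC): [MAIN] PC=1: INC 2 -> ACC=19
Event 16 (INT 0): INT 0 arrives: push (MAIN, PC=2), enter IRQ0 at PC=0 (depth now 1)
Event 17 (INT 1): INT 1 arrives: push (IRQ0, PC=0), enter IRQ1 at PC=0 (depth now 2)
Event 18 (EXEC): [IRQ1] PC=0: INC 4 -> ACC=23
Event 19 (EXEC): [IRQ1] PC=1: IRET -> resume IRQ0 at PC=0 (depth now 1)
Event 20 (EXEC): [IRQ0] PC=0: DEC 4 -> ACC=19
Event 21 (INT 0): INT 0 arrives: push (IRQ0, PC=1), enter IRQ0 at PC=0 (depth now 2)
Event 22 (EXEC): [IRQ0] PC=0: DEC 4 -> ACC=15
Event 23 (EXEC): [IRQ0] PC=1: DEC 4 -> ACC=11
Event 24 (EXEC): [IRQ0] PC=2: IRET -> resume IRQ0 at PC=1 (depth now 1)
Event 25 (EXEC): [IRQ0] PC=1: DEC 4 -> ACC=7
Event 26 (EXEC): [IRQ0] PC=2: IRET -> resume MAIN at PC=2 (depth now 0)
Event 27 (EXEC): [MAIN] PC=2: DEC 5 -> ACC=2
Event 28 (EXEC): [MAIN] PC=3: DEC 1 -> ACC=1
Event 29 (EXEC): [MAIN] PC=4: DEC 5 -> ACC=-4
Event 30 (EXEC): [MAIN] PC=5: HALT

Answer: -4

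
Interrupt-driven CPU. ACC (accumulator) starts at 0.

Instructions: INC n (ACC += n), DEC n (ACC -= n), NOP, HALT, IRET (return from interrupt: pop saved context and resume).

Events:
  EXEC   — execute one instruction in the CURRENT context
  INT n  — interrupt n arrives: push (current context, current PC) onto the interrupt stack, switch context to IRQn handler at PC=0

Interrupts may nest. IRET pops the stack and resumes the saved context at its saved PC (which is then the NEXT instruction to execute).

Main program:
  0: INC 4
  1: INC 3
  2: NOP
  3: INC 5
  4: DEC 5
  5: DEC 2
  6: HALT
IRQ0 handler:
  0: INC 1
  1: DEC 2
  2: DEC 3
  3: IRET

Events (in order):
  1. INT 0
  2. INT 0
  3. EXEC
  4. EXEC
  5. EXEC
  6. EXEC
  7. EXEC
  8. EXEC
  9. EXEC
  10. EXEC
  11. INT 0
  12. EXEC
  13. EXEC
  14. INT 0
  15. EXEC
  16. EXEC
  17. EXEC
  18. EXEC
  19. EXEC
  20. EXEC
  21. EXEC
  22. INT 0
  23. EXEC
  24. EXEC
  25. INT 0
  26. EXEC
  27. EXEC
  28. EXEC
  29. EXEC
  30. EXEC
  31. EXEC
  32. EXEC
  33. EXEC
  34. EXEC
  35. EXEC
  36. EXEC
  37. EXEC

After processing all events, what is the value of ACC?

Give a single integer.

Answer: -19

Derivation:
Event 1 (INT 0): INT 0 arrives: push (MAIN, PC=0), enter IRQ0 at PC=0 (depth now 1)
Event 2 (INT 0): INT 0 arrives: push (IRQ0, PC=0), enter IRQ0 at PC=0 (depth now 2)
Event 3 (EXEC): [IRQ0] PC=0: INC 1 -> ACC=1
Event 4 (EXEC): [IRQ0] PC=1: DEC 2 -> ACC=-1
Event 5 (EXEC): [IRQ0] PC=2: DEC 3 -> ACC=-4
Event 6 (EXEC): [IRQ0] PC=3: IRET -> resume IRQ0 at PC=0 (depth now 1)
Event 7 (EXEC): [IRQ0] PC=0: INC 1 -> ACC=-3
Event 8 (EXEC): [IRQ0] PC=1: DEC 2 -> ACC=-5
Event 9 (EXEC): [IRQ0] PC=2: DEC 3 -> ACC=-8
Event 10 (EXEC): [IRQ0] PC=3: IRET -> resume MAIN at PC=0 (depth now 0)
Event 11 (INT 0): INT 0 arrives: push (MAIN, PC=0), enter IRQ0 at PC=0 (depth now 1)
Event 12 (EXEC): [IRQ0] PC=0: INC 1 -> ACC=-7
Event 13 (EXEC): [IRQ0] PC=1: DEC 2 -> ACC=-9
Event 14 (INT 0): INT 0 arrives: push (IRQ0, PC=2), enter IRQ0 at PC=0 (depth now 2)
Event 15 (EXEC): [IRQ0] PC=0: INC 1 -> ACC=-8
Event 16 (EXEC): [IRQ0] PC=1: DEC 2 -> ACC=-10
Event 17 (EXEC): [IRQ0] PC=2: DEC 3 -> ACC=-13
Event 18 (EXEC): [IRQ0] PC=3: IRET -> resume IRQ0 at PC=2 (depth now 1)
Event 19 (EXEC): [IRQ0] PC=2: DEC 3 -> ACC=-16
Event 20 (EXEC): [IRQ0] PC=3: IRET -> resume MAIN at PC=0 (depth now 0)
Event 21 (EXEC): [MAIN] PC=0: INC 4 -> ACC=-12
Event 22 (INT 0): INT 0 arrives: push (MAIN, PC=1), enter IRQ0 at PC=0 (depth now 1)
Event 23 (EXEC): [IRQ0] PC=0: INC 1 -> ACC=-11
Event 24 (EXEC): [IRQ0] PC=1: DEC 2 -> ACC=-13
Event 25 (INT 0): INT 0 arrives: push (IRQ0, PC=2), enter IRQ0 at PC=0 (depth now 2)
Event 26 (EXEC): [IRQ0] PC=0: INC 1 -> ACC=-12
Event 27 (EXEC): [IRQ0] PC=1: DEC 2 -> ACC=-14
Event 28 (EXEC): [IRQ0] PC=2: DEC 3 -> ACC=-17
Event 29 (EXEC): [IRQ0] PC=3: IRET -> resume IRQ0 at PC=2 (depth now 1)
Event 30 (EXEC): [IRQ0] PC=2: DEC 3 -> ACC=-20
Event 31 (EXEC): [IRQ0] PC=3: IRET -> resume MAIN at PC=1 (depth now 0)
Event 32 (EXEC): [MAIN] PC=1: INC 3 -> ACC=-17
Event 33 (EXEC): [MAIN] PC=2: NOP
Event 34 (EXEC): [MAIN] PC=3: INC 5 -> ACC=-12
Event 35 (EXEC): [MAIN] PC=4: DEC 5 -> ACC=-17
Event 36 (EXEC): [MAIN] PC=5: DEC 2 -> ACC=-19
Event 37 (EXEC): [MAIN] PC=6: HALT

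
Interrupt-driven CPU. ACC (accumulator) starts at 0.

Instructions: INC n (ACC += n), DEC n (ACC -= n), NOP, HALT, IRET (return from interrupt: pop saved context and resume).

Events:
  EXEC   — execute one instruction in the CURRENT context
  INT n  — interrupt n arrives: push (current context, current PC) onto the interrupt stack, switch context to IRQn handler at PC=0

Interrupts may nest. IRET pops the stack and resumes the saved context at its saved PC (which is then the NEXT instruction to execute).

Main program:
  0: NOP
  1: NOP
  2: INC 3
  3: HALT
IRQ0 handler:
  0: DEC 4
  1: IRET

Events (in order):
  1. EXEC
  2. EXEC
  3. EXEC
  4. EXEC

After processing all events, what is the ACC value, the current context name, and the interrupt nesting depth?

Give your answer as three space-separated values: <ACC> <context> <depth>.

Answer: 3 MAIN 0

Derivation:
Event 1 (EXEC): [MAIN] PC=0: NOP
Event 2 (EXEC): [MAIN] PC=1: NOP
Event 3 (EXEC): [MAIN] PC=2: INC 3 -> ACC=3
Event 4 (EXEC): [MAIN] PC=3: HALT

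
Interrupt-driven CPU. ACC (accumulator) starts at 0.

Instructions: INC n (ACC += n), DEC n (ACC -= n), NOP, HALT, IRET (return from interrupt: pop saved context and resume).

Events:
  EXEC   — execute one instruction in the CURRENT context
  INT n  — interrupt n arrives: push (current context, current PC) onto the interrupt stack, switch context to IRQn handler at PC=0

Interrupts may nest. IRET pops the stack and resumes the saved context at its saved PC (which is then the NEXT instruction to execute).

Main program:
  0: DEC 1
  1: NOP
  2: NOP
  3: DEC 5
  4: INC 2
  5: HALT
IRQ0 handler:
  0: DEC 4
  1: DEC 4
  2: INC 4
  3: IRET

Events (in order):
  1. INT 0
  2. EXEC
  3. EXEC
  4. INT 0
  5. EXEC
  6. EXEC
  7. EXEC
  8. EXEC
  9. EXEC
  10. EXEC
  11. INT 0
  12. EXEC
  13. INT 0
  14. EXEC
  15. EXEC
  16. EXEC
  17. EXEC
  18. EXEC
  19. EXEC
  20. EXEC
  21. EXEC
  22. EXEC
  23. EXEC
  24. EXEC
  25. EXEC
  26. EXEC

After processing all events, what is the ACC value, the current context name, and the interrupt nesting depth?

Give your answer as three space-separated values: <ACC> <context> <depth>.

Event 1 (INT 0): INT 0 arrives: push (MAIN, PC=0), enter IRQ0 at PC=0 (depth now 1)
Event 2 (EXEC): [IRQ0] PC=0: DEC 4 -> ACC=-4
Event 3 (EXEC): [IRQ0] PC=1: DEC 4 -> ACC=-8
Event 4 (INT 0): INT 0 arrives: push (IRQ0, PC=2), enter IRQ0 at PC=0 (depth now 2)
Event 5 (EXEC): [IRQ0] PC=0: DEC 4 -> ACC=-12
Event 6 (EXEC): [IRQ0] PC=1: DEC 4 -> ACC=-16
Event 7 (EXEC): [IRQ0] PC=2: INC 4 -> ACC=-12
Event 8 (EXEC): [IRQ0] PC=3: IRET -> resume IRQ0 at PC=2 (depth now 1)
Event 9 (EXEC): [IRQ0] PC=2: INC 4 -> ACC=-8
Event 10 (EXEC): [IRQ0] PC=3: IRET -> resume MAIN at PC=0 (depth now 0)
Event 11 (INT 0): INT 0 arrives: push (MAIN, PC=0), enter IRQ0 at PC=0 (depth now 1)
Event 12 (EXEC): [IRQ0] PC=0: DEC 4 -> ACC=-12
Event 13 (INT 0): INT 0 arrives: push (IRQ0, PC=1), enter IRQ0 at PC=0 (depth now 2)
Event 14 (EXEC): [IRQ0] PC=0: DEC 4 -> ACC=-16
Event 15 (EXEC): [IRQ0] PC=1: DEC 4 -> ACC=-20
Event 16 (EXEC): [IRQ0] PC=2: INC 4 -> ACC=-16
Event 17 (EXEC): [IRQ0] PC=3: IRET -> resume IRQ0 at PC=1 (depth now 1)
Event 18 (EXEC): [IRQ0] PC=1: DEC 4 -> ACC=-20
Event 19 (EXEC): [IRQ0] PC=2: INC 4 -> ACC=-16
Event 20 (EXEC): [IRQ0] PC=3: IRET -> resume MAIN at PC=0 (depth now 0)
Event 21 (EXEC): [MAIN] PC=0: DEC 1 -> ACC=-17
Event 22 (EXEC): [MAIN] PC=1: NOP
Event 23 (EXEC): [MAIN] PC=2: NOP
Event 24 (EXEC): [MAIN] PC=3: DEC 5 -> ACC=-22
Event 25 (EXEC): [MAIN] PC=4: INC 2 -> ACC=-20
Event 26 (EXEC): [MAIN] PC=5: HALT

Answer: -20 MAIN 0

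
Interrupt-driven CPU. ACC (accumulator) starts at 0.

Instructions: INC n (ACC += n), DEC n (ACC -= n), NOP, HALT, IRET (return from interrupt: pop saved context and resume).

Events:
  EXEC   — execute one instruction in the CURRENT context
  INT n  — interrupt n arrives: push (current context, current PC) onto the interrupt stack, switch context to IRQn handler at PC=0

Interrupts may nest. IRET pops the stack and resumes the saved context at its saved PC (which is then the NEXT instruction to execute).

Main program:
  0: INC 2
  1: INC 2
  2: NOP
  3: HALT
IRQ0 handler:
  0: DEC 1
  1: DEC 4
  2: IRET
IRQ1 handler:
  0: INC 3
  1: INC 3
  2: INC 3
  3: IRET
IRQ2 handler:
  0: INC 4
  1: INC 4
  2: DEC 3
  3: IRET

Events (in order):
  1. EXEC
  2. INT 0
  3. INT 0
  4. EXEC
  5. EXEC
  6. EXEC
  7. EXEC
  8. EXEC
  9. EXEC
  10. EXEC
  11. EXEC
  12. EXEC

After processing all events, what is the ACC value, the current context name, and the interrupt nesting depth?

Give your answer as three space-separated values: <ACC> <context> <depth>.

Answer: -6 MAIN 0

Derivation:
Event 1 (EXEC): [MAIN] PC=0: INC 2 -> ACC=2
Event 2 (INT 0): INT 0 arrives: push (MAIN, PC=1), enter IRQ0 at PC=0 (depth now 1)
Event 3 (INT 0): INT 0 arrives: push (IRQ0, PC=0), enter IRQ0 at PC=0 (depth now 2)
Event 4 (EXEC): [IRQ0] PC=0: DEC 1 -> ACC=1
Event 5 (EXEC): [IRQ0] PC=1: DEC 4 -> ACC=-3
Event 6 (EXEC): [IRQ0] PC=2: IRET -> resume IRQ0 at PC=0 (depth now 1)
Event 7 (EXEC): [IRQ0] PC=0: DEC 1 -> ACC=-4
Event 8 (EXEC): [IRQ0] PC=1: DEC 4 -> ACC=-8
Event 9 (EXEC): [IRQ0] PC=2: IRET -> resume MAIN at PC=1 (depth now 0)
Event 10 (EXEC): [MAIN] PC=1: INC 2 -> ACC=-6
Event 11 (EXEC): [MAIN] PC=2: NOP
Event 12 (EXEC): [MAIN] PC=3: HALT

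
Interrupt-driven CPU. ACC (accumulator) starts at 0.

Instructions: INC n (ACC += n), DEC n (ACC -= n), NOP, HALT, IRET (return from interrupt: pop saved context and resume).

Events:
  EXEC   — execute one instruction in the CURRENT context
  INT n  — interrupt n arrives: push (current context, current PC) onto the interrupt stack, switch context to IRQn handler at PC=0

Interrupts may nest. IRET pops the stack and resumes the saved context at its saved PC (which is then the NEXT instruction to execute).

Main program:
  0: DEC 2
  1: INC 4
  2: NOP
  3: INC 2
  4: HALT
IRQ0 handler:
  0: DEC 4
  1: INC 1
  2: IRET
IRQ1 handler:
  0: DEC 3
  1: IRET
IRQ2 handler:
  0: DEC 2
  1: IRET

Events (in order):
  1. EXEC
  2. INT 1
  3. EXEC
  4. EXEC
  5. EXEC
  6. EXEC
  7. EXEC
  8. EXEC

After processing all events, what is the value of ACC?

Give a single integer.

Event 1 (EXEC): [MAIN] PC=0: DEC 2 -> ACC=-2
Event 2 (INT 1): INT 1 arrives: push (MAIN, PC=1), enter IRQ1 at PC=0 (depth now 1)
Event 3 (EXEC): [IRQ1] PC=0: DEC 3 -> ACC=-5
Event 4 (EXEC): [IRQ1] PC=1: IRET -> resume MAIN at PC=1 (depth now 0)
Event 5 (EXEC): [MAIN] PC=1: INC 4 -> ACC=-1
Event 6 (EXEC): [MAIN] PC=2: NOP
Event 7 (EXEC): [MAIN] PC=3: INC 2 -> ACC=1
Event 8 (EXEC): [MAIN] PC=4: HALT

Answer: 1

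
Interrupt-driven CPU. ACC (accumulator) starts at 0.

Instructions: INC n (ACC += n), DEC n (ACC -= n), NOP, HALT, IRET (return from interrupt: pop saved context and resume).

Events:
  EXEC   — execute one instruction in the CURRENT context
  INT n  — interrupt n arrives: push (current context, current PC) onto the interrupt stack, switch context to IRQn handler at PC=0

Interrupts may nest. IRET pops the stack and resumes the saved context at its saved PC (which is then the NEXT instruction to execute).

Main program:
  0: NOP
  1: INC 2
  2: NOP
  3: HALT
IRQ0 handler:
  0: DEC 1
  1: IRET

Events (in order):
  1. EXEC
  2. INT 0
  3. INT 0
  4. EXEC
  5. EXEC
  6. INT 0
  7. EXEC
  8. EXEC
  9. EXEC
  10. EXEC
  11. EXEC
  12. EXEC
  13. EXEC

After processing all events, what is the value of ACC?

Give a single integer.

Answer: -1

Derivation:
Event 1 (EXEC): [MAIN] PC=0: NOP
Event 2 (INT 0): INT 0 arrives: push (MAIN, PC=1), enter IRQ0 at PC=0 (depth now 1)
Event 3 (INT 0): INT 0 arrives: push (IRQ0, PC=0), enter IRQ0 at PC=0 (depth now 2)
Event 4 (EXEC): [IRQ0] PC=0: DEC 1 -> ACC=-1
Event 5 (EXEC): [IRQ0] PC=1: IRET -> resume IRQ0 at PC=0 (depth now 1)
Event 6 (INT 0): INT 0 arrives: push (IRQ0, PC=0), enter IRQ0 at PC=0 (depth now 2)
Event 7 (EXEC): [IRQ0] PC=0: DEC 1 -> ACC=-2
Event 8 (EXEC): [IRQ0] PC=1: IRET -> resume IRQ0 at PC=0 (depth now 1)
Event 9 (EXEC): [IRQ0] PC=0: DEC 1 -> ACC=-3
Event 10 (EXEC): [IRQ0] PC=1: IRET -> resume MAIN at PC=1 (depth now 0)
Event 11 (EXEC): [MAIN] PC=1: INC 2 -> ACC=-1
Event 12 (EXEC): [MAIN] PC=2: NOP
Event 13 (EXEC): [MAIN] PC=3: HALT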